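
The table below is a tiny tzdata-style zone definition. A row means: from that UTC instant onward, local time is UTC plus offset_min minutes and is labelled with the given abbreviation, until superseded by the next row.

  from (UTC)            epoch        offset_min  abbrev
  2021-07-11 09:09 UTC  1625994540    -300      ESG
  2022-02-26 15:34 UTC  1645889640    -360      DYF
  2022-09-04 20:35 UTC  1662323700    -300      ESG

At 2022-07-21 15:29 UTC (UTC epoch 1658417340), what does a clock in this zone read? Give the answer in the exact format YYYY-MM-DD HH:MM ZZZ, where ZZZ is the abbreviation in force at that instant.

2022-07-21 09:29 DYF

Query: 2022-07-21 15:29 UTC
Rule 2/3 (DYF, -06:00): 2022-02-26 15:34 UTC ≤ query < 2022-09-04 20:35 UTC
15·60 + 29 - 360 = 569 min
569 = 0·1440 + 569; 569 = 9·60 + 29 → 09:29, same day
→ 2022-07-21 09:29 DYF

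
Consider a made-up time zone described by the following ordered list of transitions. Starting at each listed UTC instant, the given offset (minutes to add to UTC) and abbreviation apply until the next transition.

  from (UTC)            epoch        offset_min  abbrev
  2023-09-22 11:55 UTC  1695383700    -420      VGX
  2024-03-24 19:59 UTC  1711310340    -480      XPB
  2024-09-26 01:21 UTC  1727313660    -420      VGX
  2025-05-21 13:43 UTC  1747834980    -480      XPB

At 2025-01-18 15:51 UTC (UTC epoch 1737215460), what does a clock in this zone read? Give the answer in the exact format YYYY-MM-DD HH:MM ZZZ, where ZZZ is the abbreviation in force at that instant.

2025-01-18 08:51 VGX

Query: 2025-01-18 15:51 UTC
Rule 3/4 (VGX, -07:00): 2024-09-26 01:21 UTC ≤ query < 2025-05-21 13:43 UTC
15·60 + 51 - 420 = 531 min
531 = 0·1440 + 531; 531 = 8·60 + 51 → 08:51, same day
→ 2025-01-18 08:51 VGX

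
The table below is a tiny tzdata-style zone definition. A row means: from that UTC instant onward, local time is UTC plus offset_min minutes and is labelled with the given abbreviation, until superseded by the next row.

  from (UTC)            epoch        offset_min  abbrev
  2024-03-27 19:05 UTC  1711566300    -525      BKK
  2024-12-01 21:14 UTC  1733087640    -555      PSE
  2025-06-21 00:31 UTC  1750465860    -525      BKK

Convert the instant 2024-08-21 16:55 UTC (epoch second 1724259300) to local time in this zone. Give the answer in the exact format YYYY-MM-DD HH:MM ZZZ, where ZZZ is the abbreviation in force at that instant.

2024-08-21 08:10 BKK

Query: 2024-08-21 16:55 UTC
Rule 1/3 (BKK, -08:45): 2024-03-27 19:05 UTC ≤ query < 2024-12-01 21:14 UTC
16·60 + 55 - 525 = 490 min
490 = 0·1440 + 490; 490 = 8·60 + 10 → 08:10, same day
→ 2024-08-21 08:10 BKK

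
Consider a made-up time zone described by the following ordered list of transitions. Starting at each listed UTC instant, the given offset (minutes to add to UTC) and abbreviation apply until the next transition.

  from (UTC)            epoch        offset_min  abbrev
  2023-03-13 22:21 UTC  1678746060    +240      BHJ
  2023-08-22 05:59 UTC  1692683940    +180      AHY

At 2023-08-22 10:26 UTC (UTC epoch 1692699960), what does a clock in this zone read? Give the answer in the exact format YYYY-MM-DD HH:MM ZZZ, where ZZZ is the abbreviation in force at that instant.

2023-08-22 13:26 AHY

Query: 2023-08-22 10:26 UTC
Rule 2/2 (AHY, +03:00): 2023-08-22 05:59 UTC ≤ query < +∞
10·60 + 26 + 180 = 806 min
806 = 0·1440 + 806; 806 = 13·60 + 26 → 13:26, same day
→ 2023-08-22 13:26 AHY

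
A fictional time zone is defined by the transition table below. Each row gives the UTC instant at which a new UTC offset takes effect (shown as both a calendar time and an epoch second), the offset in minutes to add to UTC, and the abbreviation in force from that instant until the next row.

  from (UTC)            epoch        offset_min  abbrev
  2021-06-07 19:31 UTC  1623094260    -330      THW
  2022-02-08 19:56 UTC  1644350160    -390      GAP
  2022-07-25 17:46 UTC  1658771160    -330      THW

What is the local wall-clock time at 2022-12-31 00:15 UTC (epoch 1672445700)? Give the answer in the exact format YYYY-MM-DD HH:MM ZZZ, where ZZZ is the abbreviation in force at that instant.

2022-12-30 18:45 THW

Query: 2022-12-31 00:15 UTC
Rule 3/3 (THW, -05:30): 2022-07-25 17:46 UTC ≤ query < +∞
0·60 + 15 - 330 = -315 min
-315 = -1·1440 + 1125; 1125 = 18·60 + 45 → 18:45, 2022-12-31 - 1 day = 2022-12-30
→ 2022-12-30 18:45 THW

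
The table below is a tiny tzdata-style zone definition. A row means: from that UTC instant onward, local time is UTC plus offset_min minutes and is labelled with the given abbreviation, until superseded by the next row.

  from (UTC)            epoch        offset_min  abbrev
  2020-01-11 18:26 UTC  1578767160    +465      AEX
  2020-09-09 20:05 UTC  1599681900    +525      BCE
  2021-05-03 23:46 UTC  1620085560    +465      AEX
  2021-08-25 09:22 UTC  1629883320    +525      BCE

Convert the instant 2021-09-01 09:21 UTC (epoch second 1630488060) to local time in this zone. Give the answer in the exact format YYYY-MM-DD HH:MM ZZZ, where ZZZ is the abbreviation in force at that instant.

Query: 2021-09-01 09:21 UTC
Rule 4/4 (BCE, +08:45): 2021-08-25 09:22 UTC ≤ query < +∞
9·60 + 21 + 525 = 1086 min
1086 = 0·1440 + 1086; 1086 = 18·60 + 6 → 18:06, same day
→ 2021-09-01 18:06 BCE

2021-09-01 18:06 BCE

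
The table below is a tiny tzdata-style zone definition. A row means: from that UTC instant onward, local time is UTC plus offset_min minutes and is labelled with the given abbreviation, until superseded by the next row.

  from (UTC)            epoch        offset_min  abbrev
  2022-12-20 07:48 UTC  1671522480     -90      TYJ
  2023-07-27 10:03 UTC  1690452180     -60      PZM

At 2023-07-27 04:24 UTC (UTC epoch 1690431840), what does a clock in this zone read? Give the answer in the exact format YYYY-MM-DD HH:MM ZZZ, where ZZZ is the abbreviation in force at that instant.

2023-07-27 02:54 TYJ

Query: 2023-07-27 04:24 UTC
Rule 1/2 (TYJ, -01:30): 2022-12-20 07:48 UTC ≤ query < 2023-07-27 10:03 UTC
4·60 + 24 - 90 = 174 min
174 = 0·1440 + 174; 174 = 2·60 + 54 → 02:54, same day
→ 2023-07-27 02:54 TYJ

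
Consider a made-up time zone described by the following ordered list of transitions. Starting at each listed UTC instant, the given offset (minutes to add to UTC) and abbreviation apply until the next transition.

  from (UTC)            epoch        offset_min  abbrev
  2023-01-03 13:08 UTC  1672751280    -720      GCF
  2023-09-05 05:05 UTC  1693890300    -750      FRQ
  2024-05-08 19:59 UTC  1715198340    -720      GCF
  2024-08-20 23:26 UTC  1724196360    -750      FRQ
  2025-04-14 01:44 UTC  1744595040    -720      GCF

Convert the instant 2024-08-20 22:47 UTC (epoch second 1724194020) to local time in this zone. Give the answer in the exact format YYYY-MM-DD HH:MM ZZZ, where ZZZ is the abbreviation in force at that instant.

2024-08-20 10:47 GCF

Query: 2024-08-20 22:47 UTC
Rule 3/5 (GCF, -12:00): 2024-05-08 19:59 UTC ≤ query < 2024-08-20 23:26 UTC
22·60 + 47 - 720 = 647 min
647 = 0·1440 + 647; 647 = 10·60 + 47 → 10:47, same day
→ 2024-08-20 10:47 GCF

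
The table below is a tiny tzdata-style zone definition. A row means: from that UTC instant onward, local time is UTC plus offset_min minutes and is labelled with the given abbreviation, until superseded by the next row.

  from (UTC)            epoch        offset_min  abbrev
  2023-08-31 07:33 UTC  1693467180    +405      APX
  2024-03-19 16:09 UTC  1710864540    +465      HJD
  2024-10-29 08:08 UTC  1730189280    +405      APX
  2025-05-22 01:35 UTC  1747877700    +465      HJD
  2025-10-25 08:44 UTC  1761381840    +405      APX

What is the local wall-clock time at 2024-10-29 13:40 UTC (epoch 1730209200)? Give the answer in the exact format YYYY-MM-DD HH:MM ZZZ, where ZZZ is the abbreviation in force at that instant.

Query: 2024-10-29 13:40 UTC
Rule 3/5 (APX, +06:45): 2024-10-29 08:08 UTC ≤ query < 2025-05-22 01:35 UTC
13·60 + 40 + 405 = 1225 min
1225 = 0·1440 + 1225; 1225 = 20·60 + 25 → 20:25, same day
→ 2024-10-29 20:25 APX

2024-10-29 20:25 APX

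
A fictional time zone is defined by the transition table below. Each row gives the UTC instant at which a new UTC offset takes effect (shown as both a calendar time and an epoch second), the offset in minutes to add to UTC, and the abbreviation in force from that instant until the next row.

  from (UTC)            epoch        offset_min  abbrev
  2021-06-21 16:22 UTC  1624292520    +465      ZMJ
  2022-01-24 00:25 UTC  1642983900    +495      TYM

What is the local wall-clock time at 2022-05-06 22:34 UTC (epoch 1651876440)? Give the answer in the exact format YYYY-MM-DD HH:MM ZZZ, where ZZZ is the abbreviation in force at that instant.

Query: 2022-05-06 22:34 UTC
Rule 2/2 (TYM, +08:15): 2022-01-24 00:25 UTC ≤ query < +∞
22·60 + 34 + 495 = 1849 min
1849 = 1·1440 + 409; 409 = 6·60 + 49 → 06:49, 2022-05-06 + 1 day = 2022-05-07
→ 2022-05-07 06:49 TYM

2022-05-07 06:49 TYM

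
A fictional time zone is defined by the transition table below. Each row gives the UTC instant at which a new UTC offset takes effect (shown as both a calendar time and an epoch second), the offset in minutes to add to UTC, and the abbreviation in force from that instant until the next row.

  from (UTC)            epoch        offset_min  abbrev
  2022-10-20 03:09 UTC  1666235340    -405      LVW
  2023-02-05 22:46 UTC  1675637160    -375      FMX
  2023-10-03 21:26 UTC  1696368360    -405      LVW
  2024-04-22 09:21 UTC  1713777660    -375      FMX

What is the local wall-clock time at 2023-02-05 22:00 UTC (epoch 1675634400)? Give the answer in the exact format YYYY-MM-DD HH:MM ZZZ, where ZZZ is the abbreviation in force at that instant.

2023-02-05 15:15 LVW

Query: 2023-02-05 22:00 UTC
Rule 1/4 (LVW, -06:45): 2022-10-20 03:09 UTC ≤ query < 2023-02-05 22:46 UTC
22·60 + 0 - 405 = 915 min
915 = 0·1440 + 915; 915 = 15·60 + 15 → 15:15, same day
→ 2023-02-05 15:15 LVW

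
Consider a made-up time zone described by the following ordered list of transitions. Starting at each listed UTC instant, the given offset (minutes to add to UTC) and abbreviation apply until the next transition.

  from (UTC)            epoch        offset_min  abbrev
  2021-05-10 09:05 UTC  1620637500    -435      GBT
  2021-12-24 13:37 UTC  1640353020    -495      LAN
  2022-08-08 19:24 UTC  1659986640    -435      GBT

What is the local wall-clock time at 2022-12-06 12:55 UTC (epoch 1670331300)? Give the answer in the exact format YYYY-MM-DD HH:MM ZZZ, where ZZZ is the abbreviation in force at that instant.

2022-12-06 05:40 GBT

Query: 2022-12-06 12:55 UTC
Rule 3/3 (GBT, -07:15): 2022-08-08 19:24 UTC ≤ query < +∞
12·60 + 55 - 435 = 340 min
340 = 0·1440 + 340; 340 = 5·60 + 40 → 05:40, same day
→ 2022-12-06 05:40 GBT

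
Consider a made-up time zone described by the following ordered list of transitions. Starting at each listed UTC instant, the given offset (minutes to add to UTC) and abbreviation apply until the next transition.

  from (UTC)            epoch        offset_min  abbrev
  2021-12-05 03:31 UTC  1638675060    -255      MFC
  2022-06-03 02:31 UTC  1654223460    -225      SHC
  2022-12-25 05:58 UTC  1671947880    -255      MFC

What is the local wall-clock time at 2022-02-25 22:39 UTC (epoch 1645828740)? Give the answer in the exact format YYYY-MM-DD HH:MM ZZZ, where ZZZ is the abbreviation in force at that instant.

Query: 2022-02-25 22:39 UTC
Rule 1/3 (MFC, -04:15): 2021-12-05 03:31 UTC ≤ query < 2022-06-03 02:31 UTC
22·60 + 39 - 255 = 1104 min
1104 = 0·1440 + 1104; 1104 = 18·60 + 24 → 18:24, same day
→ 2022-02-25 18:24 MFC

2022-02-25 18:24 MFC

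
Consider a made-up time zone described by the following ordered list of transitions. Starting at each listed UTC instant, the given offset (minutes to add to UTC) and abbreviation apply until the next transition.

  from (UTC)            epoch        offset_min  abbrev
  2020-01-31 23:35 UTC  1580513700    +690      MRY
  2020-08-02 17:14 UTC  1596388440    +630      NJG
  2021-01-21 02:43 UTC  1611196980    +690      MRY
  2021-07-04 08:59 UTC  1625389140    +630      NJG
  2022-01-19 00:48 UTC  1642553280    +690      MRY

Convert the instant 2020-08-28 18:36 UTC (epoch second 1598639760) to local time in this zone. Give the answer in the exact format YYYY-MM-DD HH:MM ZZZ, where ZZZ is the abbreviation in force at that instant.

2020-08-29 05:06 NJG

Query: 2020-08-28 18:36 UTC
Rule 2/5 (NJG, +10:30): 2020-08-02 17:14 UTC ≤ query < 2021-01-21 02:43 UTC
18·60 + 36 + 630 = 1746 min
1746 = 1·1440 + 306; 306 = 5·60 + 6 → 05:06, 2020-08-28 + 1 day = 2020-08-29
→ 2020-08-29 05:06 NJG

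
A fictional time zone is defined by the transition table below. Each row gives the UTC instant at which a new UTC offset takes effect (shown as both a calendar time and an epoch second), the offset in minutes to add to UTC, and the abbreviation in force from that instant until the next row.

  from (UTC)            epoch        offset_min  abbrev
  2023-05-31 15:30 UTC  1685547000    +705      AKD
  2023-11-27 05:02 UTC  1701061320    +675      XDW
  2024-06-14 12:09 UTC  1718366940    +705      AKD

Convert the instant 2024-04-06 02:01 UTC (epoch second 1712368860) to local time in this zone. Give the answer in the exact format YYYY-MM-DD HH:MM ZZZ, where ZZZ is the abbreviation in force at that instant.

Query: 2024-04-06 02:01 UTC
Rule 2/3 (XDW, +11:15): 2023-11-27 05:02 UTC ≤ query < 2024-06-14 12:09 UTC
2·60 + 1 + 675 = 796 min
796 = 0·1440 + 796; 796 = 13·60 + 16 → 13:16, same day
→ 2024-04-06 13:16 XDW

2024-04-06 13:16 XDW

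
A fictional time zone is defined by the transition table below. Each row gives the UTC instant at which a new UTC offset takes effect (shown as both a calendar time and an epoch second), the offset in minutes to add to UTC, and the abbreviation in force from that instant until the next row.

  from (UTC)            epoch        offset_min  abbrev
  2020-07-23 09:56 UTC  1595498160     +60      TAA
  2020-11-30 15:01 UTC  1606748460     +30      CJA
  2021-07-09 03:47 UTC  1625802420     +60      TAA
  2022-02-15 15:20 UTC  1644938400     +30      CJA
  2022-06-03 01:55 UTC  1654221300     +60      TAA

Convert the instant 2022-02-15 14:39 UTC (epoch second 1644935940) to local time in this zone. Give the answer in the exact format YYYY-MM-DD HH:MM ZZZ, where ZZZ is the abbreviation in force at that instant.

2022-02-15 15:39 TAA

Query: 2022-02-15 14:39 UTC
Rule 3/5 (TAA, +01:00): 2021-07-09 03:47 UTC ≤ query < 2022-02-15 15:20 UTC
14·60 + 39 + 60 = 939 min
939 = 0·1440 + 939; 939 = 15·60 + 39 → 15:39, same day
→ 2022-02-15 15:39 TAA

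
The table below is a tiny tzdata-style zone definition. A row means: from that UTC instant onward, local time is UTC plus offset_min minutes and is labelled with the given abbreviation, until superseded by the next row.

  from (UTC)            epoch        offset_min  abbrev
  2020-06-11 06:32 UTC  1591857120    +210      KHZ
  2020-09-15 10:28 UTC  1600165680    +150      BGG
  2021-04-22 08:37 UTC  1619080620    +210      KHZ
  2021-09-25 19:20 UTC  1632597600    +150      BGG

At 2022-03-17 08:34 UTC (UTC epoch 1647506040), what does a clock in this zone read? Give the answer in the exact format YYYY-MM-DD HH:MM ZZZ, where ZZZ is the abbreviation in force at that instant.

Query: 2022-03-17 08:34 UTC
Rule 4/4 (BGG, +02:30): 2021-09-25 19:20 UTC ≤ query < +∞
8·60 + 34 + 150 = 664 min
664 = 0·1440 + 664; 664 = 11·60 + 4 → 11:04, same day
→ 2022-03-17 11:04 BGG

2022-03-17 11:04 BGG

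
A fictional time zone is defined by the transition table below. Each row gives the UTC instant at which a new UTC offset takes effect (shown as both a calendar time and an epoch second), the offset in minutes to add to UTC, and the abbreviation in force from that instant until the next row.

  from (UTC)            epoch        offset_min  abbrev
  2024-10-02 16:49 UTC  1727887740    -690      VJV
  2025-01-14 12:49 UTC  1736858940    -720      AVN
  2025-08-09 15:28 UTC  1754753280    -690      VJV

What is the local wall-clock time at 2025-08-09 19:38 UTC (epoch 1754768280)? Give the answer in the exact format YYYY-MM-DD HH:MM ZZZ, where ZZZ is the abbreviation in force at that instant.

Query: 2025-08-09 19:38 UTC
Rule 3/3 (VJV, -11:30): 2025-08-09 15:28 UTC ≤ query < +∞
19·60 + 38 - 690 = 488 min
488 = 0·1440 + 488; 488 = 8·60 + 8 → 08:08, same day
→ 2025-08-09 08:08 VJV

2025-08-09 08:08 VJV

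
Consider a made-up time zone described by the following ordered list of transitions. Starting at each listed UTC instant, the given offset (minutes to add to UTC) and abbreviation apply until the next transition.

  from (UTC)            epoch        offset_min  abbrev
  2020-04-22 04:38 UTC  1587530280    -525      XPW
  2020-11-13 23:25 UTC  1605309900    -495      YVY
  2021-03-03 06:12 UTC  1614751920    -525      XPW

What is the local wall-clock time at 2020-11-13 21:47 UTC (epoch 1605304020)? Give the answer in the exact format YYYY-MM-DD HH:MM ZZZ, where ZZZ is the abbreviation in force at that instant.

2020-11-13 13:02 XPW

Query: 2020-11-13 21:47 UTC
Rule 1/3 (XPW, -08:45): 2020-04-22 04:38 UTC ≤ query < 2020-11-13 23:25 UTC
21·60 + 47 - 525 = 782 min
782 = 0·1440 + 782; 782 = 13·60 + 2 → 13:02, same day
→ 2020-11-13 13:02 XPW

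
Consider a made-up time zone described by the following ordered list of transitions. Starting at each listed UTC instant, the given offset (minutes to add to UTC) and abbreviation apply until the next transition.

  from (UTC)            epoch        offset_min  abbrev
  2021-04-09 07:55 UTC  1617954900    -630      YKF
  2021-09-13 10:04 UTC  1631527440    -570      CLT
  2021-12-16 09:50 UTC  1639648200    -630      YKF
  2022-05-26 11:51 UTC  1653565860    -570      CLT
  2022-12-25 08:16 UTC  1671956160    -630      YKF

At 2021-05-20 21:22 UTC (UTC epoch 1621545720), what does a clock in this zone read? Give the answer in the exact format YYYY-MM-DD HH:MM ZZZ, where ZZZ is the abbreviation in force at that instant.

2021-05-20 10:52 YKF

Query: 2021-05-20 21:22 UTC
Rule 1/5 (YKF, -10:30): 2021-04-09 07:55 UTC ≤ query < 2021-09-13 10:04 UTC
21·60 + 22 - 630 = 652 min
652 = 0·1440 + 652; 652 = 10·60 + 52 → 10:52, same day
→ 2021-05-20 10:52 YKF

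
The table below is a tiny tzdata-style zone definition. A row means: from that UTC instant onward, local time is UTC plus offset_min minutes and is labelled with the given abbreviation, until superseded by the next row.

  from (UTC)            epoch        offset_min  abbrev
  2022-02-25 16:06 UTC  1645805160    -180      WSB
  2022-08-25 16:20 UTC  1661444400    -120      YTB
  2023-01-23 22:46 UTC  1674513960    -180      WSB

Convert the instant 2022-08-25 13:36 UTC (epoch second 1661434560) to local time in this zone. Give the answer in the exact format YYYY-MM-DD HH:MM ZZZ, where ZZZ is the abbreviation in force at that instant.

2022-08-25 10:36 WSB

Query: 2022-08-25 13:36 UTC
Rule 1/3 (WSB, -03:00): 2022-02-25 16:06 UTC ≤ query < 2022-08-25 16:20 UTC
13·60 + 36 - 180 = 636 min
636 = 0·1440 + 636; 636 = 10·60 + 36 → 10:36, same day
→ 2022-08-25 10:36 WSB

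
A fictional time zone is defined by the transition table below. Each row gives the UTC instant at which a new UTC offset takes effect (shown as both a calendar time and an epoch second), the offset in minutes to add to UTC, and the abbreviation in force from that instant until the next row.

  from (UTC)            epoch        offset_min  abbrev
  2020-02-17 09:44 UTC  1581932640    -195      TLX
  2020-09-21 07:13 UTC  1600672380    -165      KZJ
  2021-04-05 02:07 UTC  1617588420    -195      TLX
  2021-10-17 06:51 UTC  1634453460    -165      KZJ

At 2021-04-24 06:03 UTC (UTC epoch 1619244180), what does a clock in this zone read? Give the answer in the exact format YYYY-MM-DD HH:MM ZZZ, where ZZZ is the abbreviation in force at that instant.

2021-04-24 02:48 TLX

Query: 2021-04-24 06:03 UTC
Rule 3/4 (TLX, -03:15): 2021-04-05 02:07 UTC ≤ query < 2021-10-17 06:51 UTC
6·60 + 3 - 195 = 168 min
168 = 0·1440 + 168; 168 = 2·60 + 48 → 02:48, same day
→ 2021-04-24 02:48 TLX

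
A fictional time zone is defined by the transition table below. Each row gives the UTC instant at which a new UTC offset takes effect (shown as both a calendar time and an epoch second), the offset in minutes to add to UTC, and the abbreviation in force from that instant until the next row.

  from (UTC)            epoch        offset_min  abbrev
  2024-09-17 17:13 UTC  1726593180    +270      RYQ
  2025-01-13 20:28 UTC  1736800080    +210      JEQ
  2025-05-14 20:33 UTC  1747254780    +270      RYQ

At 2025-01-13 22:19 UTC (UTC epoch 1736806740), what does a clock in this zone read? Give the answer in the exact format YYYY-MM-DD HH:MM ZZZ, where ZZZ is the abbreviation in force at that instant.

2025-01-14 01:49 JEQ

Query: 2025-01-13 22:19 UTC
Rule 2/3 (JEQ, +03:30): 2025-01-13 20:28 UTC ≤ query < 2025-05-14 20:33 UTC
22·60 + 19 + 210 = 1549 min
1549 = 1·1440 + 109; 109 = 1·60 + 49 → 01:49, 2025-01-13 + 1 day = 2025-01-14
→ 2025-01-14 01:49 JEQ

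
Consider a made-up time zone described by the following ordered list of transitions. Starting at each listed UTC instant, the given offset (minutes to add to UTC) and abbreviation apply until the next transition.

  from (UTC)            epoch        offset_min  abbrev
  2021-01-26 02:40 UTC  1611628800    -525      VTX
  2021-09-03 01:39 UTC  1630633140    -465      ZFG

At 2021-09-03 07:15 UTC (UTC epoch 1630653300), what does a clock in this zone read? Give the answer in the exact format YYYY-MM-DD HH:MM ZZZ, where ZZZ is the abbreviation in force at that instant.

Query: 2021-09-03 07:15 UTC
Rule 2/2 (ZFG, -07:45): 2021-09-03 01:39 UTC ≤ query < +∞
7·60 + 15 - 465 = -30 min
-30 = -1·1440 + 1410; 1410 = 23·60 + 30 → 23:30, 2021-09-03 - 1 day = 2021-09-02
→ 2021-09-02 23:30 ZFG

2021-09-02 23:30 ZFG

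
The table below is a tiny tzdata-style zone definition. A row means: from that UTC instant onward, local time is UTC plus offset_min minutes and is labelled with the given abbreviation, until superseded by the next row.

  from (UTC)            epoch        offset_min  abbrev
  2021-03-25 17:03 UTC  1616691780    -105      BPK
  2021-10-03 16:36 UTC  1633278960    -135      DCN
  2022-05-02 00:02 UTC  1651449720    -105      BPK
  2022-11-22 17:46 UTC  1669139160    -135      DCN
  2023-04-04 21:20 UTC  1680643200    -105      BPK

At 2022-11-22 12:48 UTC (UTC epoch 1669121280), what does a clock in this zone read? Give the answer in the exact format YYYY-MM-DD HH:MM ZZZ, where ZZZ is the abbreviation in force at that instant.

Query: 2022-11-22 12:48 UTC
Rule 3/5 (BPK, -01:45): 2022-05-02 00:02 UTC ≤ query < 2022-11-22 17:46 UTC
12·60 + 48 - 105 = 663 min
663 = 0·1440 + 663; 663 = 11·60 + 3 → 11:03, same day
→ 2022-11-22 11:03 BPK

2022-11-22 11:03 BPK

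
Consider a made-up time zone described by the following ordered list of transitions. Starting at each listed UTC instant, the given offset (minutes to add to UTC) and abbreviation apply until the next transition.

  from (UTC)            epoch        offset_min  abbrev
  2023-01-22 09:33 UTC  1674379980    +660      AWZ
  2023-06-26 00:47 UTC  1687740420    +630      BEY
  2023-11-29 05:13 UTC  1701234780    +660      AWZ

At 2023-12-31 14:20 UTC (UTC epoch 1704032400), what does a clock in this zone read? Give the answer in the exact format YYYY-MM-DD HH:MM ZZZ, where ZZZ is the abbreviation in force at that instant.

2024-01-01 01:20 AWZ

Query: 2023-12-31 14:20 UTC
Rule 3/3 (AWZ, +11:00): 2023-11-29 05:13 UTC ≤ query < +∞
14·60 + 20 + 660 = 1520 min
1520 = 1·1440 + 80; 80 = 1·60 + 20 → 01:20, 2023-12-31 + 1 day = 2024-01-01
→ 2024-01-01 01:20 AWZ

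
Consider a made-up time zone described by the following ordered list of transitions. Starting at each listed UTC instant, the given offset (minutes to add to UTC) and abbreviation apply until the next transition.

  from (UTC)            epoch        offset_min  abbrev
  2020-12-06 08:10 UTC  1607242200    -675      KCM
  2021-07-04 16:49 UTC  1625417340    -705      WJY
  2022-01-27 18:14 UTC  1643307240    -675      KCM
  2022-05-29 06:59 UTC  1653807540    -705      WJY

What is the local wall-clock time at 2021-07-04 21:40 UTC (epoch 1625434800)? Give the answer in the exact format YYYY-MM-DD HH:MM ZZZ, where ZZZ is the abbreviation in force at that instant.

2021-07-04 09:55 WJY

Query: 2021-07-04 21:40 UTC
Rule 2/4 (WJY, -11:45): 2021-07-04 16:49 UTC ≤ query < 2022-01-27 18:14 UTC
21·60 + 40 - 705 = 595 min
595 = 0·1440 + 595; 595 = 9·60 + 55 → 09:55, same day
→ 2021-07-04 09:55 WJY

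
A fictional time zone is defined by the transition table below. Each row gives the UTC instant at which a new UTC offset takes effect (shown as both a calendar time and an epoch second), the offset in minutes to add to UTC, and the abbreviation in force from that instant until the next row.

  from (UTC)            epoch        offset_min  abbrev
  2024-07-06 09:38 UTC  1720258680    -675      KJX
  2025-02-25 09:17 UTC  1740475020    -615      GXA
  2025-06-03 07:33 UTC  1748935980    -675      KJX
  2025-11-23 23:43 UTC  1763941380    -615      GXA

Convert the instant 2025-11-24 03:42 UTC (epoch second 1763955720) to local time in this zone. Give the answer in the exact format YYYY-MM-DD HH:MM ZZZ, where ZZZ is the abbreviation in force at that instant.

2025-11-23 17:27 GXA

Query: 2025-11-24 03:42 UTC
Rule 4/4 (GXA, -10:15): 2025-11-23 23:43 UTC ≤ query < +∞
3·60 + 42 - 615 = -393 min
-393 = -1·1440 + 1047; 1047 = 17·60 + 27 → 17:27, 2025-11-24 - 1 day = 2025-11-23
→ 2025-11-23 17:27 GXA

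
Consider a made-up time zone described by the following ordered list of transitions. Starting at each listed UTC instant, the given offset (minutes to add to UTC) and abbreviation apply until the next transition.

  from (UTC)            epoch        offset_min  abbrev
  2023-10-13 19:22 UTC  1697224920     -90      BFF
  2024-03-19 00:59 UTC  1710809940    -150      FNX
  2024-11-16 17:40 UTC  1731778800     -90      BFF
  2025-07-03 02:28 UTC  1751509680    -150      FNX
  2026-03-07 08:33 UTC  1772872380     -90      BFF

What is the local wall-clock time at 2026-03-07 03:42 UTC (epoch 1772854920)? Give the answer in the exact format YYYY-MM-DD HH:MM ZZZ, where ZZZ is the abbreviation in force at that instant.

2026-03-07 01:12 FNX

Query: 2026-03-07 03:42 UTC
Rule 4/5 (FNX, -02:30): 2025-07-03 02:28 UTC ≤ query < 2026-03-07 08:33 UTC
3·60 + 42 - 150 = 72 min
72 = 0·1440 + 72; 72 = 1·60 + 12 → 01:12, same day
→ 2026-03-07 01:12 FNX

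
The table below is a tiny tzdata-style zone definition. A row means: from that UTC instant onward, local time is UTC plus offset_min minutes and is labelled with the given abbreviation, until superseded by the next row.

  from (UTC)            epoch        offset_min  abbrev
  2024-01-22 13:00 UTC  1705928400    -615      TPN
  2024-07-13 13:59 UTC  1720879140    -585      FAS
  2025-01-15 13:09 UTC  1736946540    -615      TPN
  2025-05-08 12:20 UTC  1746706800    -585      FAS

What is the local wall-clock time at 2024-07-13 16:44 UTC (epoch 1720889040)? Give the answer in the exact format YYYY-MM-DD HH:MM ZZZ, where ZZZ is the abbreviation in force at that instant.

2024-07-13 06:59 FAS

Query: 2024-07-13 16:44 UTC
Rule 2/4 (FAS, -09:45): 2024-07-13 13:59 UTC ≤ query < 2025-01-15 13:09 UTC
16·60 + 44 - 585 = 419 min
419 = 0·1440 + 419; 419 = 6·60 + 59 → 06:59, same day
→ 2024-07-13 06:59 FAS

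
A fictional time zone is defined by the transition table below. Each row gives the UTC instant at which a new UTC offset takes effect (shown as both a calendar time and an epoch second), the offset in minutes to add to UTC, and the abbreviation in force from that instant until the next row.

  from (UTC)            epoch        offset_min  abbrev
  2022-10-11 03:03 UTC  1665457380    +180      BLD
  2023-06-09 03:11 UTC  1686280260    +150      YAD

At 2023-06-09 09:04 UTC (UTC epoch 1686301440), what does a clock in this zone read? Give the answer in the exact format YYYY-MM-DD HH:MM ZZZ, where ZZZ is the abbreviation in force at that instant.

2023-06-09 11:34 YAD

Query: 2023-06-09 09:04 UTC
Rule 2/2 (YAD, +02:30): 2023-06-09 03:11 UTC ≤ query < +∞
9·60 + 4 + 150 = 694 min
694 = 0·1440 + 694; 694 = 11·60 + 34 → 11:34, same day
→ 2023-06-09 11:34 YAD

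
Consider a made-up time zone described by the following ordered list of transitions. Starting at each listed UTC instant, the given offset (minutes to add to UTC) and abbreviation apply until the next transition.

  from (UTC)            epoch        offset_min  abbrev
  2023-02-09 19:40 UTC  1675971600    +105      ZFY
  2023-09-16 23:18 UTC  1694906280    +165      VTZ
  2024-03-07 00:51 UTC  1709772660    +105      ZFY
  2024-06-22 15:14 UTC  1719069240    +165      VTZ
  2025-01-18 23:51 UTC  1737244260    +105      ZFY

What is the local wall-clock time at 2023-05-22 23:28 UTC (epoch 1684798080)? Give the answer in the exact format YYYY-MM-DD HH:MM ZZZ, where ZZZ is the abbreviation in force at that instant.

Query: 2023-05-22 23:28 UTC
Rule 1/5 (ZFY, +01:45): 2023-02-09 19:40 UTC ≤ query < 2023-09-16 23:18 UTC
23·60 + 28 + 105 = 1513 min
1513 = 1·1440 + 73; 73 = 1·60 + 13 → 01:13, 2023-05-22 + 1 day = 2023-05-23
→ 2023-05-23 01:13 ZFY

2023-05-23 01:13 ZFY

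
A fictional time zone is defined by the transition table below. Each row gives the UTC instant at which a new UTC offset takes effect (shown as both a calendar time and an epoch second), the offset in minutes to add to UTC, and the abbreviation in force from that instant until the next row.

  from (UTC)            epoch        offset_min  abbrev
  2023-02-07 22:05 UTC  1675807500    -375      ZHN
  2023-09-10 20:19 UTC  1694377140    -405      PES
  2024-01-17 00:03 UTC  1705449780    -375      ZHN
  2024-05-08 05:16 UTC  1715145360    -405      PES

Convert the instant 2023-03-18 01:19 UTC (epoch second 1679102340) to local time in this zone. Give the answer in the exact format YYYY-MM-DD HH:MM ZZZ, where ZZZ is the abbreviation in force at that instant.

2023-03-17 19:04 ZHN

Query: 2023-03-18 01:19 UTC
Rule 1/4 (ZHN, -06:15): 2023-02-07 22:05 UTC ≤ query < 2023-09-10 20:19 UTC
1·60 + 19 - 375 = -296 min
-296 = -1·1440 + 1144; 1144 = 19·60 + 4 → 19:04, 2023-03-18 - 1 day = 2023-03-17
→ 2023-03-17 19:04 ZHN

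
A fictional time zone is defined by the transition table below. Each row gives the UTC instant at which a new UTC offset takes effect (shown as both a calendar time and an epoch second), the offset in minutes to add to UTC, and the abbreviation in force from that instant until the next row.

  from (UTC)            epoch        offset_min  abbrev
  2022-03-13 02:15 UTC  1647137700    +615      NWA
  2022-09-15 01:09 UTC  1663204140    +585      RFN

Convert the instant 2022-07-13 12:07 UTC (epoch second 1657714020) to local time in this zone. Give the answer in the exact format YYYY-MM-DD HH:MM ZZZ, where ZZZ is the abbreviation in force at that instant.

Query: 2022-07-13 12:07 UTC
Rule 1/2 (NWA, +10:15): 2022-03-13 02:15 UTC ≤ query < 2022-09-15 01:09 UTC
12·60 + 7 + 615 = 1342 min
1342 = 0·1440 + 1342; 1342 = 22·60 + 22 → 22:22, same day
→ 2022-07-13 22:22 NWA

2022-07-13 22:22 NWA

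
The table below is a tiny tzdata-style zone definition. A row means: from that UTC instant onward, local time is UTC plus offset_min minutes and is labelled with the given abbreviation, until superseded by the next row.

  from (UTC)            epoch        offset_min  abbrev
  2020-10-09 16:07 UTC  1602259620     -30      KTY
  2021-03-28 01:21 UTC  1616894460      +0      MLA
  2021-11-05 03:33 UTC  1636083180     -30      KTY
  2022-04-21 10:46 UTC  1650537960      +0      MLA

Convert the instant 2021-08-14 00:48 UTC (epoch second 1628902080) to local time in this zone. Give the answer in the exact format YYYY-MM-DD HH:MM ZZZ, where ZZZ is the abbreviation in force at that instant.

2021-08-14 00:48 MLA

Query: 2021-08-14 00:48 UTC
Rule 2/4 (MLA, +00:00): 2021-03-28 01:21 UTC ≤ query < 2021-11-05 03:33 UTC
0·60 + 48 + 0 = 48 min
48 = 0·1440 + 48; 48 = 0·60 + 48 → 00:48, same day
→ 2021-08-14 00:48 MLA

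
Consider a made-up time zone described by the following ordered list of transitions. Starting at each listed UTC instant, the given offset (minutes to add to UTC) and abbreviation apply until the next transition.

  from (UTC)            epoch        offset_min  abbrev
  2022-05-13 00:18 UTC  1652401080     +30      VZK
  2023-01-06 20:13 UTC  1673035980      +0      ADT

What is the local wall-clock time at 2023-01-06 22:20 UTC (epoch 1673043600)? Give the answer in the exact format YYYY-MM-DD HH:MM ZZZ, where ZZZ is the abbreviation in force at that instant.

Query: 2023-01-06 22:20 UTC
Rule 2/2 (ADT, +00:00): 2023-01-06 20:13 UTC ≤ query < +∞
22·60 + 20 + 0 = 1340 min
1340 = 0·1440 + 1340; 1340 = 22·60 + 20 → 22:20, same day
→ 2023-01-06 22:20 ADT

2023-01-06 22:20 ADT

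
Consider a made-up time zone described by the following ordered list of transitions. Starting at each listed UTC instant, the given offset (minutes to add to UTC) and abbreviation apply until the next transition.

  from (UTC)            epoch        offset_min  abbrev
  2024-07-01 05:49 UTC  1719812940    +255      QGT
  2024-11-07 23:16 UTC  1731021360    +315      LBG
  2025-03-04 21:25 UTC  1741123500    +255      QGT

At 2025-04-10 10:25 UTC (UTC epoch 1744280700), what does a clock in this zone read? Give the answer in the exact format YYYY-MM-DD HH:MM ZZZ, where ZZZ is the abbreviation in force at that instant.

Query: 2025-04-10 10:25 UTC
Rule 3/3 (QGT, +04:15): 2025-03-04 21:25 UTC ≤ query < +∞
10·60 + 25 + 255 = 880 min
880 = 0·1440 + 880; 880 = 14·60 + 40 → 14:40, same day
→ 2025-04-10 14:40 QGT

2025-04-10 14:40 QGT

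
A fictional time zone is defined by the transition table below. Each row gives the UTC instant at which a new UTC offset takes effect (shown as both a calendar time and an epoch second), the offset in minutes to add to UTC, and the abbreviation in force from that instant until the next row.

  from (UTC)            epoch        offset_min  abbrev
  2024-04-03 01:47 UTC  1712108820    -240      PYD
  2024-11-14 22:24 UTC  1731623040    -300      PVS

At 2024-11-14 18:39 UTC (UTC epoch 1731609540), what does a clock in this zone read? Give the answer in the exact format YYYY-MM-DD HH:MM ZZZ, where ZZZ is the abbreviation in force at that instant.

2024-11-14 14:39 PYD

Query: 2024-11-14 18:39 UTC
Rule 1/2 (PYD, -04:00): 2024-04-03 01:47 UTC ≤ query < 2024-11-14 22:24 UTC
18·60 + 39 - 240 = 879 min
879 = 0·1440 + 879; 879 = 14·60 + 39 → 14:39, same day
→ 2024-11-14 14:39 PYD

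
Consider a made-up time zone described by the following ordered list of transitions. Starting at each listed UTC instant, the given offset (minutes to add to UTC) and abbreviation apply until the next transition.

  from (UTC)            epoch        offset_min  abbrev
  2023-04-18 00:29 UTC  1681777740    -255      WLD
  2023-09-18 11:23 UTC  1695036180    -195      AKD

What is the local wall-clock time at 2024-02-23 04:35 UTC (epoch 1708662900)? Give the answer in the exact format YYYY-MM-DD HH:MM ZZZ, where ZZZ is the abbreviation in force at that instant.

2024-02-23 01:20 AKD

Query: 2024-02-23 04:35 UTC
Rule 2/2 (AKD, -03:15): 2023-09-18 11:23 UTC ≤ query < +∞
4·60 + 35 - 195 = 80 min
80 = 0·1440 + 80; 80 = 1·60 + 20 → 01:20, same day
→ 2024-02-23 01:20 AKD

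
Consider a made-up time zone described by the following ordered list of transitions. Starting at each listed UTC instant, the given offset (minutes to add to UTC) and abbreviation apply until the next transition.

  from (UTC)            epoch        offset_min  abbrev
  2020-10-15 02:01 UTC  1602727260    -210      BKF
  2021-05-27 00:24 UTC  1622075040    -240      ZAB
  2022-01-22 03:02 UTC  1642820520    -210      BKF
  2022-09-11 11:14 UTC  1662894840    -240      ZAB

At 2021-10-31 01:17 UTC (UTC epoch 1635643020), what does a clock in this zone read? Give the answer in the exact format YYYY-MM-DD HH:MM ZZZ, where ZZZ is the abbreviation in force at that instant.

2021-10-30 21:17 ZAB

Query: 2021-10-31 01:17 UTC
Rule 2/4 (ZAB, -04:00): 2021-05-27 00:24 UTC ≤ query < 2022-01-22 03:02 UTC
1·60 + 17 - 240 = -163 min
-163 = -1·1440 + 1277; 1277 = 21·60 + 17 → 21:17, 2021-10-31 - 1 day = 2021-10-30
→ 2021-10-30 21:17 ZAB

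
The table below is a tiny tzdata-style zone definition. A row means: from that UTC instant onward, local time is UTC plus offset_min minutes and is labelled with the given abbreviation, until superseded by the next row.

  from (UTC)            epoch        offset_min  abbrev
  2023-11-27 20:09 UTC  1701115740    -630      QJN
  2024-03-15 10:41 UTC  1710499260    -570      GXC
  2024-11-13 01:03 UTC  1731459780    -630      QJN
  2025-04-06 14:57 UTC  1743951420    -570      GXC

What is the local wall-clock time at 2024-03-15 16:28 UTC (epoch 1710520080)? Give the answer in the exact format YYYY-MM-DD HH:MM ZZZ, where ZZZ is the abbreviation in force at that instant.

Query: 2024-03-15 16:28 UTC
Rule 2/4 (GXC, -09:30): 2024-03-15 10:41 UTC ≤ query < 2024-11-13 01:03 UTC
16·60 + 28 - 570 = 418 min
418 = 0·1440 + 418; 418 = 6·60 + 58 → 06:58, same day
→ 2024-03-15 06:58 GXC

2024-03-15 06:58 GXC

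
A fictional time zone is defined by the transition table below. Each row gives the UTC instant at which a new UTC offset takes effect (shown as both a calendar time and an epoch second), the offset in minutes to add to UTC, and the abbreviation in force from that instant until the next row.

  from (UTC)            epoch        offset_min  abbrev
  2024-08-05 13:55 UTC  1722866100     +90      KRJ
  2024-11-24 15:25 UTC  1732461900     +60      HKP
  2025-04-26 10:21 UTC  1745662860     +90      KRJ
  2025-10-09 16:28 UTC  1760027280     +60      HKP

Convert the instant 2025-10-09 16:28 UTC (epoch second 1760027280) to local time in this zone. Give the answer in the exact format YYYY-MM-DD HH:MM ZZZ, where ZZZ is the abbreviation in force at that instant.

Query: 2025-10-09 16:28 UTC
Rule 4/4 (HKP, +01:00): 2025-10-09 16:28 UTC ≤ query < +∞
16·60 + 28 + 60 = 1048 min
1048 = 0·1440 + 1048; 1048 = 17·60 + 28 → 17:28, same day
→ 2025-10-09 17:28 HKP

2025-10-09 17:28 HKP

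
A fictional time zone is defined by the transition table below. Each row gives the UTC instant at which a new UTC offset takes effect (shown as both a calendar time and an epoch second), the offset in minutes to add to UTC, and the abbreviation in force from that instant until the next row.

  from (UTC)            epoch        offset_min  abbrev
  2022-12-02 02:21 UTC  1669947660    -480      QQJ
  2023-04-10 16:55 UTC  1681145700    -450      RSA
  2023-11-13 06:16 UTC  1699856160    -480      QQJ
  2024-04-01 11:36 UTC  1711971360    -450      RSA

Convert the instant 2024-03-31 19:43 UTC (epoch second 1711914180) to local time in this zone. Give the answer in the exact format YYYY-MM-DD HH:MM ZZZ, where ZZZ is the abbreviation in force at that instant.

Query: 2024-03-31 19:43 UTC
Rule 3/4 (QQJ, -08:00): 2023-11-13 06:16 UTC ≤ query < 2024-04-01 11:36 UTC
19·60 + 43 - 480 = 703 min
703 = 0·1440 + 703; 703 = 11·60 + 43 → 11:43, same day
→ 2024-03-31 11:43 QQJ

2024-03-31 11:43 QQJ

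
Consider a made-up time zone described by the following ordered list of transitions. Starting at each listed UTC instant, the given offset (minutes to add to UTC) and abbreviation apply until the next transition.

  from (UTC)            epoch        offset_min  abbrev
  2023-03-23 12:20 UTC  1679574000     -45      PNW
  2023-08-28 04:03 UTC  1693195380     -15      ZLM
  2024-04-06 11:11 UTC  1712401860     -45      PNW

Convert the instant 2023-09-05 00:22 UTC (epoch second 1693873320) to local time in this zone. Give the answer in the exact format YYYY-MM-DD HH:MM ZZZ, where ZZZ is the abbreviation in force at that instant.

Query: 2023-09-05 00:22 UTC
Rule 2/3 (ZLM, -00:15): 2023-08-28 04:03 UTC ≤ query < 2024-04-06 11:11 UTC
0·60 + 22 - 15 = 7 min
7 = 0·1440 + 7; 7 = 0·60 + 7 → 00:07, same day
→ 2023-09-05 00:07 ZLM

2023-09-05 00:07 ZLM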